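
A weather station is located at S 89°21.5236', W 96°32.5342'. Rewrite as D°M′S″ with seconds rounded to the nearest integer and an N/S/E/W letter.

Latitude: 21.52360′ → 21′ and 0.52360 × 60 = 31.42″
λ: 32.53420′ → 32′ and 0.53420 × 60 = 32.05″

89°21′31″ S, 96°32′32″ W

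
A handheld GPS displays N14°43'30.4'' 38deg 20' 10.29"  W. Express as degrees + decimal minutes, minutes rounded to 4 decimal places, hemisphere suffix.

14° 43.5067′ N, 38° 20.1715′ W

Lat: 43 + 30.4/60 = 43.506667′
Longitude: seconds/60 = 0.17150; minutes = 20 + 0.17150 = 20.171500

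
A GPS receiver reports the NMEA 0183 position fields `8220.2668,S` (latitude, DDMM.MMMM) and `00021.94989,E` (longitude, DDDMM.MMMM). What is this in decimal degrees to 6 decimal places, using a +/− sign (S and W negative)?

Lat: degrees = first 2 digits = 82, minutes = 20.2668; 82 + 20.2668/60 = 82.3377800
S → negative
Lon: degrees = first 3 digits = 0, minutes = 21.94989; 0 + 21.94989/60 = 0.3658315
E → positive

-82.337780, 0.365832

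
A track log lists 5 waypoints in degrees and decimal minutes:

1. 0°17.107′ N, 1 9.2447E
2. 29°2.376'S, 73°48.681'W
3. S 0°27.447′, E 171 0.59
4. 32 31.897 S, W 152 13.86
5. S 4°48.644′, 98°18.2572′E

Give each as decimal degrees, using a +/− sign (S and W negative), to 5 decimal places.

Point 1:
  Lat: 17.107′ = 0.285117°; total 0.285117
  N ⇒ keep positive
  Longitude: 9.2447′ = 0.154078°; total 1.154078
  E → positive
Point 2:
  φ: 29 + 2.376/60 = 29.039600
  hemisphere S, so the sign is −
  Lon: 48.681′ = 0.811350°; total 73.811350
  hemisphere W, so the sign is −
Point 3:
  Latitude: 0 + 27.447/60 = 0.457450
  S ⇒ negate
  Longitude: 0.59′ = 0.009833°; total 171.009833
  E ⇒ keep positive
Point 4:
  φ: 32 + 31.897/60 = 32.531617
  S ⇒ negate
  Lon: 152 + 13.86/60 = 152.231000
  W ⇒ negate
Point 5:
  Lat: 4 + 48.644/60 = 4.810733
  S ⇒ negate
  Lon: 98 + 18.2572/60 = 98.304287
  E → positive

1. 0.28512, 1.15408
2. -29.03960, -73.81135
3. -0.45745, 171.00983
4. -32.53162, -152.23100
5. -4.81073, 98.30429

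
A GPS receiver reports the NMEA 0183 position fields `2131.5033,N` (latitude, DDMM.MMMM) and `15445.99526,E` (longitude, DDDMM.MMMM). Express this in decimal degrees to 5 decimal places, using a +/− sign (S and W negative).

Latitude: degrees = first 2 digits = 21, minutes = 31.5033; 21 + 31.5033/60 = 21.525055
N ⇒ keep positive
Longitude: degrees = first 3 digits = 154, minutes = 45.99526; 154 + 45.99526/60 = 154.766588
E ⇒ keep positive

21.52506, 154.76659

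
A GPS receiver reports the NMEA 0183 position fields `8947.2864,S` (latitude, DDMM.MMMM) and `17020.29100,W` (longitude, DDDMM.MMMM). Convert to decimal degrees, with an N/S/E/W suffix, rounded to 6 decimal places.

89.788107° S, 170.338183° W

φ: split at 2 digits → 89° and 47.2864′; 89 + 47.2864/60 = 89.7881067
Longitude: split at 3 digits → 170° and 20.291′; 170 + 20.291/60 = 170.3381833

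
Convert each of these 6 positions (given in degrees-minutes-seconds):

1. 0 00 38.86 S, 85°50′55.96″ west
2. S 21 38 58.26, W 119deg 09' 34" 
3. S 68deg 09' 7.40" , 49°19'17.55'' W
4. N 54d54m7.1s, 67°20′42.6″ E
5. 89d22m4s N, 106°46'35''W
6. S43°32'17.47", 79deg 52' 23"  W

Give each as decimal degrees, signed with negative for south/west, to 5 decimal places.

1. -0.01079, -85.84888
2. -21.64952, -119.15944
3. -68.15206, -49.32154
4. 54.90197, 67.34517
5. 89.36778, -106.77639
6. -43.53819, -79.87306

Point 1:
  Latitude: 0° + 0/60 + 38.86/3600 = 0 + 0.000000 + 0.010794 = 0.010794
  S ⇒ negate
  λ: 85° + 50/60 + 55.96/3600 = 85 + 0.833333 + 0.015544 = 85.848878
  hemisphere W, so the sign is −
Point 2:
  Lat: 38′ + 58.26″ = 38.97100′; 21 + 38.97100/60 = 21.649517
  S → negative
  Longitude: 119 + 9/60 + 34/3600 = 119.159444
  hemisphere W, so the sign is −
Point 3:
  φ: 68° + 9/60 + 7.4/3600 = 68 + 0.150000 + 0.002056 = 68.152056
  S → negative
  λ: 19′ + 17.55″ = 19.29250′; 49 + 19.29250/60 = 49.321542
  W → negative
Point 4:
  φ: 54 + 54/60 + 7.1/3600 = 54.901972
  N → positive
  Lon: 67 + 20/60 + 42.6/3600 = 67.345167
  E → positive
Point 5:
  Latitude: 89° + 22/60 + 4/3600 = 89 + 0.366667 + 0.001111 = 89.367778
  N ⇒ keep positive
  Longitude: 106° + 46/60 + 35/3600 = 106 + 0.766667 + 0.009722 = 106.776389
  W ⇒ negate
Point 6:
  φ: 43° + 32/60 + 17.47/3600 = 43 + 0.533333 + 0.004853 = 43.538186
  hemisphere S, so the sign is −
  Lon: 79 + 52/60 + 23/3600 = 79.873056
  W → negative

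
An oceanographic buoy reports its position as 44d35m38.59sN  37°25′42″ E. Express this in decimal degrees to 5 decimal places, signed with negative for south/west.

44.59405, 37.42833

φ: 44° + 35/60 + 38.59/3600 = 44 + 0.583333 + 0.010719 = 44.594053
N → positive
Longitude: 25′ + 42″ = 25.70000′; 37 + 25.70000/60 = 37.428333
E → positive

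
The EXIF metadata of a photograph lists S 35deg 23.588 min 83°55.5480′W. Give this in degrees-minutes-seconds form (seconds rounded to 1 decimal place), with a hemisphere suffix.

Lat: 23.58800′ → 23′ and 0.58800 × 60 = 35.280″
Lon: 55.54800′ → 55′ and 0.54800 × 60 = 32.880″

35°23′35.3″ S, 83°55′32.9″ W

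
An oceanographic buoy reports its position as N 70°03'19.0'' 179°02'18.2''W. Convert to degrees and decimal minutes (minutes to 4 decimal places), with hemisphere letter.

70° 3.3167′ N, 179° 2.3033′ W

Latitude: 3 + 19/60 = 3.316667′
λ: 2 + 18.2/60 = 2.303333′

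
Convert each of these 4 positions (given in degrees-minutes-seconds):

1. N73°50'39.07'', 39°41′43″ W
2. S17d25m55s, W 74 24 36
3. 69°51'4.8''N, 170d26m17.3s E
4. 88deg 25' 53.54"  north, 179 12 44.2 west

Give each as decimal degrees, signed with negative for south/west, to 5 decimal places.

1. 73.84419, -39.69528
2. -17.43194, -74.41000
3. 69.85133, 170.43814
4. 88.43154, -179.21228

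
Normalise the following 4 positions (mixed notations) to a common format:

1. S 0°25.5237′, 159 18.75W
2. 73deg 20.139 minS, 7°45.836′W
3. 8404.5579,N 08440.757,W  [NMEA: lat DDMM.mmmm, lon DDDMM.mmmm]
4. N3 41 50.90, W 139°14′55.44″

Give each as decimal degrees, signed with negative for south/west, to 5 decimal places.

1. -0.42540, -159.31250
2. -73.33565, -7.76393
3. 84.07597, -84.67928
4. 3.69747, -139.24873

Point 1:
  Lat: 0 + 25.5237/60 = 0.425395
  hemisphere S, so the sign is −
  Longitude: 159 + 18.75/60 = 159.312500
  W → negative
Point 2:
  Lat: 73 + 20.139/60 = 73.335650
  S ⇒ negate
  Longitude: 45.836′ = 0.763933°; total 7.763933
  hemisphere W, so the sign is −
Point 3:
  φ: degrees = first 2 digits = 84, minutes = 4.5579; 84 + 4.5579/60 = 84.075965
  N → positive
  λ: split at 3 digits → 084° and 40.757′; 84 + 40.757/60 = 84.679283
  W ⇒ negate
Point 4:
  Latitude: 3 + 41/60 + 50.9/3600 = 3.697472
  N ⇒ keep positive
  Lon: 139 + 14/60 + 55.44/3600 = 139.248733
  W ⇒ negate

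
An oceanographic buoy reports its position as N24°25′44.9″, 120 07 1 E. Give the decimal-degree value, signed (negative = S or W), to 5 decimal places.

φ: 24° + 25/60 + 44.9/3600 = 24 + 0.416667 + 0.012472 = 24.429139
N → positive
Lon: 120 + 7/60 + 1/3600 = 120.116944
E ⇒ keep positive

24.42914, 120.11694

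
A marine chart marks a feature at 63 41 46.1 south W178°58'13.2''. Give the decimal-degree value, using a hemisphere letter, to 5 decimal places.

63.69614° S, 178.97033° W

Latitude: 41′ + 46.1″ = 41.76833′; 63 + 41.76833/60 = 63.696139
Lon: 178 + 58/60 + 13.2/3600 = 178.970333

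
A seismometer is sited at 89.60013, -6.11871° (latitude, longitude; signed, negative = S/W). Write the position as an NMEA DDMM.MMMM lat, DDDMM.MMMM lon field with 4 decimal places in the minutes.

φ: minutes = (89.600130 − 89) × 60 = 36.007800
Longitude is negative → W; |value| = 6.118710
λ: minutes = (6.118710 − 6) × 60 = 7.122600

8936.0078,N / 00607.1226,W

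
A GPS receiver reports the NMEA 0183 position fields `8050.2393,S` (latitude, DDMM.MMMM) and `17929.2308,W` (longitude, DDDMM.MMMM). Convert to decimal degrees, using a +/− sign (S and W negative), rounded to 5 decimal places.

-80.83732, -179.48718

φ: split at 2 digits → 80° and 50.2393′; 80 + 50.2393/60 = 80.837322
hemisphere S, so the sign is −
Longitude: split at 3 digits → 179° and 29.2308′; 179 + 29.2308/60 = 179.487180
hemisphere W, so the sign is −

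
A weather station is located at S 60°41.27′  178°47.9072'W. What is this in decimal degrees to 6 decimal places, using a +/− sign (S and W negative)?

Latitude: 60 + 41.27/60 = 60.6878333
S → negative
Lon: 47.9072′ = 0.798453°; total 178.7984533
W ⇒ negate

-60.687833, -178.798453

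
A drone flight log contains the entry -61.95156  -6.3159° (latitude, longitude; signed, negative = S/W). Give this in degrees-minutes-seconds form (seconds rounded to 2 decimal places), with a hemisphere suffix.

61°57′5.62″ S, 6°18′57.24″ W

Latitude is negative → S; |value| = 61.951560
φ: 0.951560 × 60 = 57.09360′ → 57′, remainder × 60 = 5.6160″
Longitude is negative → W; |value| = 6.315900
Longitude: 0.315900 × 60 = 18.95400′ → 18′, remainder × 60 = 57.2400″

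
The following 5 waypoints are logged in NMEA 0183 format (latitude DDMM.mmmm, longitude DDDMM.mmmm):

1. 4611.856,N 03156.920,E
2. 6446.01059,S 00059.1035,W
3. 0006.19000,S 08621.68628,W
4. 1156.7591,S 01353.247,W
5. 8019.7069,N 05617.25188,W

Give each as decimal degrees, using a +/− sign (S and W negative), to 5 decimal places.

1. 46.19760, 31.94867
2. -64.76684, -0.98506
3. -0.10317, -86.36144
4. -11.94599, -13.88745
5. 80.32845, -56.28753

Point 1:
  Latitude: split at 2 digits → 46° and 11.856′; 46 + 11.856/60 = 46.197600
  N → positive
  λ: split at 3 digits → 031° and 56.92′; 31 + 56.92/60 = 31.948667
  E ⇒ keep positive
Point 2:
  Latitude: degrees = first 2 digits = 64, minutes = 46.01059; 64 + 46.01059/60 = 64.766843
  S → negative
  Longitude: degrees = first 3 digits = 0, minutes = 59.1035; 0 + 59.1035/60 = 0.985058
  W ⇒ negate
Point 3:
  φ: split at 2 digits → 00° and 6.19′; 0 + 6.19/60 = 0.103167
  S ⇒ negate
  Lon: split at 3 digits → 086° and 21.68628′; 86 + 21.68628/60 = 86.361438
  W ⇒ negate
Point 4:
  φ: degrees = first 2 digits = 11, minutes = 56.7591; 11 + 56.7591/60 = 11.945985
  S → negative
  λ: degrees = first 3 digits = 13, minutes = 53.247; 13 + 53.247/60 = 13.887450
  W → negative
Point 5:
  φ: degrees = first 2 digits = 80, minutes = 19.7069; 80 + 19.7069/60 = 80.328448
  N → positive
  λ: split at 3 digits → 056° and 17.25188′; 56 + 17.25188/60 = 56.287531
  hemisphere W, so the sign is −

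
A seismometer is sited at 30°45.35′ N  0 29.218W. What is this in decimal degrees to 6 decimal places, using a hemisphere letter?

30.755833° N, 0.486967° W

Lat: 30 + 45.35/60 = 30.7558333
Longitude: 0 + 29.218/60 = 0.4869667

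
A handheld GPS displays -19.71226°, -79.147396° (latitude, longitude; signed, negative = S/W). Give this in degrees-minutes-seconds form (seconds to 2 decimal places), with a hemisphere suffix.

19°42′44.14″ S, 79°08′50.63″ W

Latitude is negative → S; |value| = 19.712260
φ: 0.712260° → 42.73560′; 0.73560 × 60 = 44.1360″
Longitude is negative → W; |value| = 79.147396
λ: whole degrees 79; 8.84376′ → 8′ and 50.6256″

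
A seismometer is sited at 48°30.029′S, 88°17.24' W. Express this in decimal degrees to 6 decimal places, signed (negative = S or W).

-48.500483, -88.287333

φ: 30.029′ = 0.500483°; total 48.5004833
S ⇒ negate
Longitude: 88 + 17.24/60 = 88.2873333
W → negative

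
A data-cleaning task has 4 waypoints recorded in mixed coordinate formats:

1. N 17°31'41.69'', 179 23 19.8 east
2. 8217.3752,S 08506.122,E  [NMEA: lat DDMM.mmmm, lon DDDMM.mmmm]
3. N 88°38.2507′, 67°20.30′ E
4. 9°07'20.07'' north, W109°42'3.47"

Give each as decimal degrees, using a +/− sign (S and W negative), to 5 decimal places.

Point 1:
  Latitude: 17 + 31/60 + 41.69/3600 = 17.528247
  N ⇒ keep positive
  Lon: 179° + 23/60 + 19.8/3600 = 179 + 0.383333 + 0.005500 = 179.388833
  E → positive
Point 2:
  Lat: split at 2 digits → 82° and 17.3752′; 82 + 17.3752/60 = 82.289587
  S → negative
  λ: degrees = first 3 digits = 85, minutes = 6.122; 85 + 6.122/60 = 85.102033
  E → positive
Point 3:
  Lat: 38.2507′ = 0.637512°; total 88.637512
  N → positive
  Lon: 20.3′ = 0.338333°; total 67.338333
  E → positive
Point 4:
  Lat: 9 + 7/60 + 20.07/3600 = 9.122242
  N → positive
  Longitude: 109 + 42/60 + 3.47/3600 = 109.700964
  hemisphere W, so the sign is −

1. 17.52825, 179.38883
2. -82.28959, 85.10203
3. 88.63751, 67.33833
4. 9.12224, -109.70096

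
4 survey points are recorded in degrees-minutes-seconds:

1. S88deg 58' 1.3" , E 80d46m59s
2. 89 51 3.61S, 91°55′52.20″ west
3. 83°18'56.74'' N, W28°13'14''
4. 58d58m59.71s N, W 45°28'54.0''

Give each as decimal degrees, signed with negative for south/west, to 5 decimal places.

1. -88.96703, 80.78306
2. -89.85100, -91.93117
3. 83.31576, -28.22056
4. 58.98325, -45.48167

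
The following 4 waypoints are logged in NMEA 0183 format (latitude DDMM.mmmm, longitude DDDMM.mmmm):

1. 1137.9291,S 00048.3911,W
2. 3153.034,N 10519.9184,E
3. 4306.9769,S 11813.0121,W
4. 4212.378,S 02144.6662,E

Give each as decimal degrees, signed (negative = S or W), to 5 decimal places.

Point 1:
  φ: degrees = first 2 digits = 11, minutes = 37.9291; 11 + 37.9291/60 = 11.632152
  S → negative
  λ: degrees = first 3 digits = 0, minutes = 48.3911; 0 + 48.3911/60 = 0.806518
  hemisphere W, so the sign is −
Point 2:
  Latitude: degrees = first 2 digits = 31, minutes = 53.034; 31 + 53.034/60 = 31.883900
  N → positive
  Longitude: degrees = first 3 digits = 105, minutes = 19.9184; 105 + 19.9184/60 = 105.331973
  E → positive
Point 3:
  Lat: degrees = first 2 digits = 43, minutes = 6.9769; 43 + 6.9769/60 = 43.116282
  hemisphere S, so the sign is −
  Lon: degrees = first 3 digits = 118, minutes = 13.0121; 118 + 13.0121/60 = 118.216868
  W ⇒ negate
Point 4:
  Latitude: degrees = first 2 digits = 42, minutes = 12.378; 42 + 12.378/60 = 42.206300
  hemisphere S, so the sign is −
  λ: split at 3 digits → 021° and 44.6662′; 21 + 44.6662/60 = 21.744437
  E ⇒ keep positive

1. -11.63215, -0.80652
2. 31.88390, 105.33197
3. -43.11628, -118.21687
4. -42.20630, 21.74444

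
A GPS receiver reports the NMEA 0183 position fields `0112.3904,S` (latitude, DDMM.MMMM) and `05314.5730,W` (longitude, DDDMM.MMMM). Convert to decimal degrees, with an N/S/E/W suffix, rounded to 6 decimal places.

Lat: split at 2 digits → 01° and 12.3904′; 1 + 12.3904/60 = 1.2065067
λ: degrees = first 3 digits = 53, minutes = 14.573; 53 + 14.573/60 = 53.2428833

1.206507° S, 53.242883° W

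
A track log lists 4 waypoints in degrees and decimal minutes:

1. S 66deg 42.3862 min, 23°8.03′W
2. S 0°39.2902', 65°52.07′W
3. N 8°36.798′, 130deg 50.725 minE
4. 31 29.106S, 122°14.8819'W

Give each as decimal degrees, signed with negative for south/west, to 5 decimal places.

1. -66.70644, -23.13383
2. -0.65484, -65.86783
3. 8.61330, 130.84542
4. -31.48510, -122.24803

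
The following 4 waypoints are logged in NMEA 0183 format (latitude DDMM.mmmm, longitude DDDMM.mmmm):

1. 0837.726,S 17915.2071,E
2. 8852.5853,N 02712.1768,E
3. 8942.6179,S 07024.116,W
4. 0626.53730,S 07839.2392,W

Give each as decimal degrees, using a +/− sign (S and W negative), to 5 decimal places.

Point 1:
  Latitude: split at 2 digits → 08° and 37.726′; 8 + 37.726/60 = 8.628767
  S ⇒ negate
  Longitude: degrees = first 3 digits = 179, minutes = 15.2071; 179 + 15.2071/60 = 179.253452
  E ⇒ keep positive
Point 2:
  Lat: degrees = first 2 digits = 88, minutes = 52.5853; 88 + 52.5853/60 = 88.876422
  N ⇒ keep positive
  λ: split at 3 digits → 027° and 12.1768′; 27 + 12.1768/60 = 27.202947
  E → positive
Point 3:
  Latitude: split at 2 digits → 89° and 42.6179′; 89 + 42.6179/60 = 89.710298
  S → negative
  Lon: degrees = first 3 digits = 70, minutes = 24.116; 70 + 24.116/60 = 70.401933
  hemisphere W, so the sign is −
Point 4:
  φ: split at 2 digits → 06° and 26.5373′; 6 + 26.5373/60 = 6.442288
  S → negative
  Longitude: degrees = first 3 digits = 78, minutes = 39.2392; 78 + 39.2392/60 = 78.653987
  W ⇒ negate

1. -8.62877, 179.25345
2. 88.87642, 27.20295
3. -89.71030, -70.40193
4. -6.44229, -78.65399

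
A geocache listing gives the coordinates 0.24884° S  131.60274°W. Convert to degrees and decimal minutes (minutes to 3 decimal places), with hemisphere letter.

0° 14.930′ S, 131° 36.164′ W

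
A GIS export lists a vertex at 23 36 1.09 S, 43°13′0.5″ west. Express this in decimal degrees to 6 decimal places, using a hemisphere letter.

Latitude: 36′ + 1.09″ = 36.01817′; 23 + 36.01817/60 = 23.6003028
λ: 43 + 13/60 + 0.5/3600 = 43.2168056

23.600303° S, 43.216806° W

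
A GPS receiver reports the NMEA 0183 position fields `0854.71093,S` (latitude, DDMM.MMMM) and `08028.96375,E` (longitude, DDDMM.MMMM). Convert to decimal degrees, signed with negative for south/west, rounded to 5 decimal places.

-8.91185, 80.48273

Lat: degrees = first 2 digits = 8, minutes = 54.71093; 8 + 54.71093/60 = 8.911849
S ⇒ negate
Lon: degrees = first 3 digits = 80, minutes = 28.96375; 80 + 28.96375/60 = 80.482729
E → positive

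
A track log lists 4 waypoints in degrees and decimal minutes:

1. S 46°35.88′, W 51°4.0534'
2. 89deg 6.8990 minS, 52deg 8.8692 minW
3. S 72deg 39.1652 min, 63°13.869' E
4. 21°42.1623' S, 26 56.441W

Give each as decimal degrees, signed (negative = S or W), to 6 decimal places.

Point 1:
  Latitude: 35.88′ = 0.598000°; total 46.5980000
  hemisphere S, so the sign is −
  Lon: 51 + 4.0534/60 = 51.0675567
  W → negative
Point 2:
  φ: 6.899′ = 0.114983°; total 89.1149833
  hemisphere S, so the sign is −
  λ: 52 + 8.8692/60 = 52.1478200
  W ⇒ negate
Point 3:
  Lat: 72 + 39.1652/60 = 72.6527533
  S ⇒ negate
  λ: 13.869′ = 0.231150°; total 63.2311500
  E → positive
Point 4:
  φ: 21 + 42.1623/60 = 21.7027050
  hemisphere S, so the sign is −
  Lon: 56.441′ = 0.940683°; total 26.9406833
  W ⇒ negate

1. -46.598000, -51.067557
2. -89.114983, -52.147820
3. -72.652753, 63.231150
4. -21.702705, -26.940683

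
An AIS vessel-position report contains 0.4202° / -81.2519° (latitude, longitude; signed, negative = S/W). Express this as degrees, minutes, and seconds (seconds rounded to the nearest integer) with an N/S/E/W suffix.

Latitude: 0.420200 × 60 = 25.21200′ → 25′, remainder × 60 = 12.72″
Longitude is negative → W; |value| = 81.251900
λ: whole degrees 81; 15.11400′ → 15′ and 6.84″

0°25′13″ N, 81°15′7″ W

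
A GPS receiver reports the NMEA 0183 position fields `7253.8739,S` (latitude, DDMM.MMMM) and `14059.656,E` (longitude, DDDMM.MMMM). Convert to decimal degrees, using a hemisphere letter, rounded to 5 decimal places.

Latitude: degrees = first 2 digits = 72, minutes = 53.8739; 72 + 53.8739/60 = 72.897898
λ: split at 3 digits → 140° and 59.656′; 140 + 59.656/60 = 140.994267

72.89790° S, 140.99427° E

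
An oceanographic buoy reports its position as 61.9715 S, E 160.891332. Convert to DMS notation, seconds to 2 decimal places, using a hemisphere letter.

61°58′17.40″ S, 160°53′28.80″ E

Lat: whole degrees 61; 58.29000′ → 58′ and 17.4000″
Lon: 0.891332 × 60 = 53.47992′ → 53′, remainder × 60 = 28.7952″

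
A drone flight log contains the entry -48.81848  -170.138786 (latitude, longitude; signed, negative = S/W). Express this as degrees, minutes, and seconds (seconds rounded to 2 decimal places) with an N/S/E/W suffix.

Latitude is negative → S; |value| = 48.818480
Lat: whole degrees 48; 49.10880′ → 49′ and 6.5280″
Longitude is negative → W; |value| = 170.138786
λ: whole degrees 170; 8.32716′ → 8′ and 19.6296″

48°49′6.53″ S, 170°08′19.63″ W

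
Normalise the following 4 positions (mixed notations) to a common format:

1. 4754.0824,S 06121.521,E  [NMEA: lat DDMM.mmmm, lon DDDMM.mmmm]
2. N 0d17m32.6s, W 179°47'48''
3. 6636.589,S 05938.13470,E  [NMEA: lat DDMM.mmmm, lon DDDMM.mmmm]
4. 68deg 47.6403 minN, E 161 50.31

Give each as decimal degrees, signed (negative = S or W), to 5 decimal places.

Point 1:
  Latitude: degrees = first 2 digits = 47, minutes = 54.0824; 47 + 54.0824/60 = 47.901373
  hemisphere S, so the sign is −
  λ: degrees = first 3 digits = 61, minutes = 21.521; 61 + 21.521/60 = 61.358683
  E ⇒ keep positive
Point 2:
  Latitude: 0° + 17/60 + 32.6/3600 = 0 + 0.283333 + 0.009056 = 0.292389
  N → positive
  λ: 179 + 47/60 + 48/3600 = 179.796667
  W ⇒ negate
Point 3:
  Latitude: split at 2 digits → 66° and 36.589′; 66 + 36.589/60 = 66.609817
  S → negative
  λ: degrees = first 3 digits = 59, minutes = 38.1347; 59 + 38.1347/60 = 59.635578
  E → positive
Point 4:
  Lat: 47.6403′ = 0.794005°; total 68.794005
  N → positive
  λ: 161 + 50.31/60 = 161.838500
  E ⇒ keep positive

1. -47.90137, 61.35868
2. 0.29239, -179.79667
3. -66.60982, 59.63558
4. 68.79401, 161.83850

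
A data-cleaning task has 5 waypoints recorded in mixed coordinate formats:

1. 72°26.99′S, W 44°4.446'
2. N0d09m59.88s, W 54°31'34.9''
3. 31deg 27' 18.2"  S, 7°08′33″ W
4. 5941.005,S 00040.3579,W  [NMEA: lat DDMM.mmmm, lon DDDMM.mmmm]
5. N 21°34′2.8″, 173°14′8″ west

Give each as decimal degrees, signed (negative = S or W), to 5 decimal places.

Point 1:
  Latitude: 72 + 26.99/60 = 72.449833
  S ⇒ negate
  λ: 44 + 4.446/60 = 44.074100
  W ⇒ negate
Point 2:
  Lat: 9′ + 59.88″ = 9.99800′; 0 + 9.99800/60 = 0.166633
  N ⇒ keep positive
  Longitude: 54 + 31/60 + 34.9/3600 = 54.526361
  hemisphere W, so the sign is −
Point 3:
  φ: 31 + 27/60 + 18.2/3600 = 31.455056
  hemisphere S, so the sign is −
  λ: 8′ + 33″ = 8.55000′; 7 + 8.55000/60 = 7.142500
  W ⇒ negate
Point 4:
  Lat: degrees = first 2 digits = 59, minutes = 41.005; 59 + 41.005/60 = 59.683417
  S ⇒ negate
  Longitude: split at 3 digits → 000° and 40.3579′; 0 + 40.3579/60 = 0.672632
  W → negative
Point 5:
  Latitude: 21 + 34/60 + 2.8/3600 = 21.567444
  N → positive
  Lon: 14′ + 8″ = 14.13333′; 173 + 14.13333/60 = 173.235556
  hemisphere W, so the sign is −

1. -72.44983, -44.07410
2. 0.16663, -54.52636
3. -31.45506, -7.14250
4. -59.68342, -0.67263
5. 21.56744, -173.23556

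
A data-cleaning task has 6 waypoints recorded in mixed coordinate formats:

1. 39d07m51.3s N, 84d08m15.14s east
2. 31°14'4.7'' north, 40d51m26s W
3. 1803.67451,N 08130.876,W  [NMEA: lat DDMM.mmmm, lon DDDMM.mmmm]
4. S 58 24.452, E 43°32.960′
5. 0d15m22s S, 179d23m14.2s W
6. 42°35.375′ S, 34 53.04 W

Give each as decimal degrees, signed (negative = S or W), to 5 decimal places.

1. 39.13092, 84.13754
2. 31.23464, -40.85722
3. 18.06124, -81.51460
4. -58.40753, 43.54933
5. -0.25611, -179.38728
6. -42.58958, -34.88400

Point 1:
  φ: 39 + 7/60 + 51.3/3600 = 39.130917
  N → positive
  λ: 84 + 8/60 + 15.14/3600 = 84.137539
  E → positive
Point 2:
  Latitude: 31° + 14/60 + 4.7/3600 = 31 + 0.233333 + 0.001306 = 31.234639
  N ⇒ keep positive
  Lon: 51′ + 26″ = 51.43333′; 40 + 51.43333/60 = 40.857222
  hemisphere W, so the sign is −
Point 3:
  φ: degrees = first 2 digits = 18, minutes = 3.67451; 18 + 3.67451/60 = 18.061242
  N ⇒ keep positive
  Lon: split at 3 digits → 081° and 30.876′; 81 + 30.876/60 = 81.514600
  hemisphere W, so the sign is −
Point 4:
  Lat: 58 + 24.452/60 = 58.407533
  S → negative
  Lon: 43 + 32.96/60 = 43.549333
  E → positive
Point 5:
  φ: 0° + 15/60 + 22/3600 = 0 + 0.250000 + 0.006111 = 0.256111
  hemisphere S, so the sign is −
  Longitude: 23′ + 14.2″ = 23.23667′; 179 + 23.23667/60 = 179.387278
  hemisphere W, so the sign is −
Point 6:
  Lat: 42 + 35.375/60 = 42.589583
  S ⇒ negate
  λ: 53.04′ = 0.884000°; total 34.884000
  W ⇒ negate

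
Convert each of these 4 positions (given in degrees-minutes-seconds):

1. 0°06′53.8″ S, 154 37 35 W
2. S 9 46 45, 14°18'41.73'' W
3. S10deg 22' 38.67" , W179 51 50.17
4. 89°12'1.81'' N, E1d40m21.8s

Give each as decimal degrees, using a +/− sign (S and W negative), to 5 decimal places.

Point 1:
  φ: 0° + 6/60 + 53.8/3600 = 0 + 0.100000 + 0.014944 = 0.114944
  S → negative
  Lon: 154 + 37/60 + 35/3600 = 154.626389
  W → negative
Point 2:
  Latitude: 9 + 46/60 + 45/3600 = 9.779167
  S → negative
  Longitude: 18′ + 41.73″ = 18.69550′; 14 + 18.69550/60 = 14.311592
  W ⇒ negate
Point 3:
  φ: 10° + 22/60 + 38.67/3600 = 10 + 0.366667 + 0.010742 = 10.377408
  S → negative
  Longitude: 51′ + 50.17″ = 51.83617′; 179 + 51.83617/60 = 179.863936
  W → negative
Point 4:
  φ: 12′ + 1.81″ = 12.03017′; 89 + 12.03017/60 = 89.200503
  N ⇒ keep positive
  Lon: 40′ + 21.8″ = 40.36333′; 1 + 40.36333/60 = 1.672722
  E ⇒ keep positive

1. -0.11494, -154.62639
2. -9.77917, -14.31159
3. -10.37741, -179.86394
4. 89.20050, 1.67272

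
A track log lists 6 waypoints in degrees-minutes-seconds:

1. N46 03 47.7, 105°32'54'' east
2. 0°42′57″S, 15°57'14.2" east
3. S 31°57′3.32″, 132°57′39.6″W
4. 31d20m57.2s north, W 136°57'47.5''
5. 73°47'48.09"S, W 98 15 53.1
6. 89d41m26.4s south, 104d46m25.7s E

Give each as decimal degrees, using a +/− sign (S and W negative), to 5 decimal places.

Point 1:
  Lat: 3′ + 47.7″ = 3.79500′; 46 + 3.79500/60 = 46.063250
  N ⇒ keep positive
  λ: 32′ + 54″ = 32.90000′; 105 + 32.90000/60 = 105.548333
  E → positive
Point 2:
  Latitude: 0 + 42/60 + 57/3600 = 0.715833
  S ⇒ negate
  λ: 57′ + 14.2″ = 57.23667′; 15 + 57.23667/60 = 15.953944
  E → positive
Point 3:
  φ: 57′ + 3.32″ = 57.05533′; 31 + 57.05533/60 = 31.950922
  S → negative
  Longitude: 132° + 57/60 + 39.6/3600 = 132 + 0.950000 + 0.011000 = 132.961000
  hemisphere W, so the sign is −
Point 4:
  Latitude: 20′ + 57.2″ = 20.95333′; 31 + 20.95333/60 = 31.349222
  N → positive
  λ: 136 + 57/60 + 47.5/3600 = 136.963194
  hemisphere W, so the sign is −
Point 5:
  φ: 73 + 47/60 + 48.09/3600 = 73.796692
  S → negative
  λ: 15′ + 53.1″ = 15.88500′; 98 + 15.88500/60 = 98.264750
  hemisphere W, so the sign is −
Point 6:
  φ: 41′ + 26.4″ = 41.44000′; 89 + 41.44000/60 = 89.690667
  S → negative
  λ: 104 + 46/60 + 25.7/3600 = 104.773806
  E ⇒ keep positive

1. 46.06325, 105.54833
2. -0.71583, 15.95394
3. -31.95092, -132.96100
4. 31.34922, -136.96319
5. -73.79669, -98.26475
6. -89.69067, 104.77381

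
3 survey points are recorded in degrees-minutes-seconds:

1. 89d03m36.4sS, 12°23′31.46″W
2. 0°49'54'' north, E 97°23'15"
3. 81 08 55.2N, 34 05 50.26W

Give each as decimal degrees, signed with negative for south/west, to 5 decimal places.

Point 1:
  φ: 89° + 3/60 + 36.4/3600 = 89 + 0.050000 + 0.010111 = 89.060111
  S ⇒ negate
  Longitude: 23′ + 31.46″ = 23.52433′; 12 + 23.52433/60 = 12.392072
  W → negative
Point 2:
  φ: 0° + 49/60 + 54/3600 = 0 + 0.816667 + 0.015000 = 0.831667
  N ⇒ keep positive
  Longitude: 97° + 23/60 + 15/3600 = 97 + 0.383333 + 0.004167 = 97.387500
  E → positive
Point 3:
  Latitude: 81° + 8/60 + 55.2/3600 = 81 + 0.133333 + 0.015333 = 81.148667
  N ⇒ keep positive
  Longitude: 34 + 5/60 + 50.26/3600 = 34.097294
  hemisphere W, so the sign is −

1. -89.06011, -12.39207
2. 0.83167, 97.38750
3. 81.14867, -34.09729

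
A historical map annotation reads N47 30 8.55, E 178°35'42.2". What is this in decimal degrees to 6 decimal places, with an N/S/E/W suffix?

47.502375° N, 178.595056° E

Latitude: 47° + 30/60 + 8.55/3600 = 47 + 0.500000 + 0.002375 = 47.5023750
Lon: 178 + 35/60 + 42.2/3600 = 178.5950556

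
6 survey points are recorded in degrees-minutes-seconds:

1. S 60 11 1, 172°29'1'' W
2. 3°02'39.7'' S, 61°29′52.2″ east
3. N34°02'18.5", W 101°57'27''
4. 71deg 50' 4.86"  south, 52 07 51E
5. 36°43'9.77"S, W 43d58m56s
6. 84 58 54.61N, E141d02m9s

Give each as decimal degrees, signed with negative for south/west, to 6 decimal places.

1. -60.183611, -172.483611
2. -3.044361, 61.497833
3. 34.038472, -101.957500
4. -71.834683, 52.130833
5. -36.719381, -43.982222
6. 84.981836, 141.035833

Point 1:
  Latitude: 60 + 11/60 + 1/3600 = 60.1836111
  S ⇒ negate
  Lon: 172 + 29/60 + 1/3600 = 172.4836111
  W ⇒ negate
Point 2:
  Latitude: 3 + 2/60 + 39.7/3600 = 3.0443611
  hemisphere S, so the sign is −
  Lon: 61° + 29/60 + 52.2/3600 = 61 + 0.483333 + 0.014500 = 61.4978333
  E ⇒ keep positive
Point 3:
  φ: 34 + 2/60 + 18.5/3600 = 34.0384722
  N → positive
  Longitude: 57′ + 27″ = 57.45000′; 101 + 57.45000/60 = 101.9575000
  hemisphere W, so the sign is −
Point 4:
  Latitude: 50′ + 4.86″ = 50.08100′; 71 + 50.08100/60 = 71.8346833
  hemisphere S, so the sign is −
  Longitude: 7′ + 51″ = 7.85000′; 52 + 7.85000/60 = 52.1308333
  E ⇒ keep positive
Point 5:
  φ: 36° + 43/60 + 9.77/3600 = 36 + 0.716667 + 0.002714 = 36.7193806
  hemisphere S, so the sign is −
  Longitude: 58′ + 56″ = 58.93333′; 43 + 58.93333/60 = 43.9822222
  W → negative
Point 6:
  Lat: 58′ + 54.61″ = 58.91017′; 84 + 58.91017/60 = 84.9818361
  N ⇒ keep positive
  Lon: 2′ + 9″ = 2.15000′; 141 + 2.15000/60 = 141.0358333
  E ⇒ keep positive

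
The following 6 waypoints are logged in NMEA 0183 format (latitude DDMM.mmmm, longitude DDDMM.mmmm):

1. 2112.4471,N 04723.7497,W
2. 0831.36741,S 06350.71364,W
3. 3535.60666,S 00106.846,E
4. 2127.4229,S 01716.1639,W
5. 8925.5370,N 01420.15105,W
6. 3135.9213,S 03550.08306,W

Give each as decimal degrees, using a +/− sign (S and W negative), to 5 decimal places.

Point 1:
  φ: degrees = first 2 digits = 21, minutes = 12.4471; 21 + 12.4471/60 = 21.207452
  N ⇒ keep positive
  Longitude: split at 3 digits → 047° and 23.7497′; 47 + 23.7497/60 = 47.395828
  W → negative
Point 2:
  φ: degrees = first 2 digits = 8, minutes = 31.36741; 8 + 31.36741/60 = 8.522790
  S ⇒ negate
  Longitude: degrees = first 3 digits = 63, minutes = 50.71364; 63 + 50.71364/60 = 63.845227
  W ⇒ negate
Point 3:
  Lat: split at 2 digits → 35° and 35.60666′; 35 + 35.60666/60 = 35.593444
  hemisphere S, so the sign is −
  Longitude: split at 3 digits → 001° and 6.846′; 1 + 6.846/60 = 1.114100
  E ⇒ keep positive
Point 4:
  Latitude: degrees = first 2 digits = 21, minutes = 27.4229; 21 + 27.4229/60 = 21.457048
  S → negative
  Longitude: split at 3 digits → 017° and 16.1639′; 17 + 16.1639/60 = 17.269398
  hemisphere W, so the sign is −
Point 5:
  Latitude: split at 2 digits → 89° and 25.537′; 89 + 25.537/60 = 89.425617
  N → positive
  Longitude: degrees = first 3 digits = 14, minutes = 20.15105; 14 + 20.15105/60 = 14.335851
  hemisphere W, so the sign is −
Point 6:
  Lat: split at 2 digits → 31° and 35.9213′; 31 + 35.9213/60 = 31.598688
  hemisphere S, so the sign is −
  Lon: split at 3 digits → 035° and 50.08306′; 35 + 50.08306/60 = 35.834718
  W ⇒ negate

1. 21.20745, -47.39583
2. -8.52279, -63.84523
3. -35.59344, 1.11410
4. -21.45705, -17.26940
5. 89.42562, -14.33585
6. -31.59869, -35.83472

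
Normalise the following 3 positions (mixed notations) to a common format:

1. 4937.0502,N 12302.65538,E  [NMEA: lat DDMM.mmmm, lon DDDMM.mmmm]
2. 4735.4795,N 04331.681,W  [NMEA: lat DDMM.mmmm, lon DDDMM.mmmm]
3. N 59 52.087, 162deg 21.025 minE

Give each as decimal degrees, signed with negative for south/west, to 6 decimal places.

1. 49.617503, 123.044256
2. 47.591325, -43.528017
3. 59.868117, 162.350417

Point 1:
  Lat: split at 2 digits → 49° and 37.0502′; 49 + 37.0502/60 = 49.6175033
  N → positive
  λ: degrees = first 3 digits = 123, minutes = 2.65538; 123 + 2.65538/60 = 123.0442563
  E ⇒ keep positive
Point 2:
  φ: split at 2 digits → 47° and 35.4795′; 47 + 35.4795/60 = 47.5913250
  N ⇒ keep positive
  λ: degrees = first 3 digits = 43, minutes = 31.681; 43 + 31.681/60 = 43.5280167
  W → negative
Point 3:
  φ: 52.087′ = 0.868117°; total 59.8681167
  N ⇒ keep positive
  Lon: 21.025′ = 0.350417°; total 162.3504167
  E ⇒ keep positive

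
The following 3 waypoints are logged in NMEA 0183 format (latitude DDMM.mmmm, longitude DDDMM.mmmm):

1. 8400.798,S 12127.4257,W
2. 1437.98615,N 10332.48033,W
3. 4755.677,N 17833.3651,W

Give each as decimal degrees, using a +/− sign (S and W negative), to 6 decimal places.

Point 1:
  Latitude: split at 2 digits → 84° and 0.798′; 84 + 0.798/60 = 84.0133000
  S ⇒ negate
  λ: degrees = first 3 digits = 121, minutes = 27.4257; 121 + 27.4257/60 = 121.4570950
  W → negative
Point 2:
  Lat: split at 2 digits → 14° and 37.98615′; 14 + 37.98615/60 = 14.6331025
  N → positive
  Longitude: split at 3 digits → 103° and 32.48033′; 103 + 32.48033/60 = 103.5413388
  W ⇒ negate
Point 3:
  Lat: split at 2 digits → 47° and 55.677′; 47 + 55.677/60 = 47.9279500
  N → positive
  λ: split at 3 digits → 178° and 33.3651′; 178 + 33.3651/60 = 178.5560850
  W ⇒ negate

1. -84.013300, -121.457095
2. 14.633103, -103.541339
3. 47.927950, -178.556085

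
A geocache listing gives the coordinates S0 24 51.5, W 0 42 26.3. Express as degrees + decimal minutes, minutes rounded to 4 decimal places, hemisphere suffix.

0° 24.8583′ S, 0° 42.4383′ W

Latitude: seconds/60 = 0.85833; minutes = 24 + 0.85833 = 24.858333
Lon: 42 + 26.3/60 = 42.438333′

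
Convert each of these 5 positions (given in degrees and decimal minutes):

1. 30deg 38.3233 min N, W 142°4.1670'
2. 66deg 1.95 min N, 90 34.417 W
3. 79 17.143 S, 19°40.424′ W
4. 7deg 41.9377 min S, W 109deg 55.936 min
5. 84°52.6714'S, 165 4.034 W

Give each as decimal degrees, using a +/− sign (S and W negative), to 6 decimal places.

1. 30.638722, -142.069450
2. 66.032500, -90.573617
3. -79.285717, -19.673733
4. -7.698962, -109.932267
5. -84.877857, -165.067233

Point 1:
  φ: 30 + 38.3233/60 = 30.6387217
  N ⇒ keep positive
  Longitude: 142 + 4.167/60 = 142.0694500
  W ⇒ negate
Point 2:
  Lat: 66 + 1.95/60 = 66.0325000
  N ⇒ keep positive
  Longitude: 90 + 34.417/60 = 90.5736167
  W ⇒ negate
Point 3:
  φ: 17.143′ = 0.285717°; total 79.2857167
  S → negative
  λ: 19 + 40.424/60 = 19.6737333
  hemisphere W, so the sign is −
Point 4:
  φ: 41.9377′ = 0.698962°; total 7.6989617
  S ⇒ negate
  Longitude: 109 + 55.936/60 = 109.9322667
  W ⇒ negate
Point 5:
  Lat: 52.6714′ = 0.877857°; total 84.8778567
  S ⇒ negate
  Longitude: 165 + 4.034/60 = 165.0672333
  hemisphere W, so the sign is −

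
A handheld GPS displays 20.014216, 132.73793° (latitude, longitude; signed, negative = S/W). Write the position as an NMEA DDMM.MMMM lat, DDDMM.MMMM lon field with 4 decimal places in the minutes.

Latitude: 20° + 0.014216 × 60 = 20° 0.852960′
Lon: fractional part 0.737930 → 44.275800 minutes

2000.8530,N / 13244.2758,E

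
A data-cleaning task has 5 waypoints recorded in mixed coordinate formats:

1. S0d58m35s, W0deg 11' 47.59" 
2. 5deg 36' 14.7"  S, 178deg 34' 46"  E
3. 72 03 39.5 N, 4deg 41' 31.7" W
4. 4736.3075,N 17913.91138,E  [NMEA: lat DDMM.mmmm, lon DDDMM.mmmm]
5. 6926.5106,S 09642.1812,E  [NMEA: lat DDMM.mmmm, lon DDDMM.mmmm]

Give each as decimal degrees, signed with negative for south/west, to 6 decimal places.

Point 1:
  Latitude: 0° + 58/60 + 35/3600 = 0 + 0.966667 + 0.009722 = 0.9763889
  hemisphere S, so the sign is −
  λ: 11′ + 47.59″ = 11.79317′; 0 + 11.79317/60 = 0.1965528
  W → negative
Point 2:
  Latitude: 5° + 36/60 + 14.7/3600 = 5 + 0.600000 + 0.004083 = 5.6040833
  S ⇒ negate
  Longitude: 178 + 34/60 + 46/3600 = 178.5794444
  E ⇒ keep positive
Point 3:
  Latitude: 72° + 3/60 + 39.5/3600 = 72 + 0.050000 + 0.010972 = 72.0609722
  N → positive
  Longitude: 41′ + 31.7″ = 41.52833′; 4 + 41.52833/60 = 4.6921389
  W ⇒ negate
Point 4:
  Lat: split at 2 digits → 47° and 36.3075′; 47 + 36.3075/60 = 47.6051250
  N → positive
  Longitude: split at 3 digits → 179° and 13.91138′; 179 + 13.91138/60 = 179.2318563
  E ⇒ keep positive
Point 5:
  Latitude: split at 2 digits → 69° and 26.5106′; 69 + 26.5106/60 = 69.4418433
  S → negative
  Longitude: split at 3 digits → 096° and 42.1812′; 96 + 42.1812/60 = 96.7030200
  E ⇒ keep positive

1. -0.976389, -0.196553
2. -5.604083, 178.579444
3. 72.060972, -4.692139
4. 47.605125, 179.231856
5. -69.441843, 96.703020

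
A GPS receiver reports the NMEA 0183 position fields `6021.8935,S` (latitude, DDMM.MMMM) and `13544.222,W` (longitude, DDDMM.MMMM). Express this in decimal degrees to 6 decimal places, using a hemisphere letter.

φ: degrees = first 2 digits = 60, minutes = 21.8935; 60 + 21.8935/60 = 60.3648917
λ: split at 3 digits → 135° and 44.222′; 135 + 44.222/60 = 135.7370333

60.364892° S, 135.737033° W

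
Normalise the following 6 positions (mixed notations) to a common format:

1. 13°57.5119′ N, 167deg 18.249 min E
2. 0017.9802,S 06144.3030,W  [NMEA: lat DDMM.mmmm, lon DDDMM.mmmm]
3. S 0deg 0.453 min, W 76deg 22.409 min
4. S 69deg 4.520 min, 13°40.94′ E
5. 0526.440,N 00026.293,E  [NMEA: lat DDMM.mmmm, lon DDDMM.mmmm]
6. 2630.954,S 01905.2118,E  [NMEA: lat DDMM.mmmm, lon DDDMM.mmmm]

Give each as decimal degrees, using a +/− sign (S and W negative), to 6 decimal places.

Point 1:
  φ: 13 + 57.5119/60 = 13.9585317
  N → positive
  Longitude: 18.249′ = 0.304150°; total 167.3041500
  E ⇒ keep positive
Point 2:
  Latitude: degrees = first 2 digits = 0, minutes = 17.9802; 0 + 17.9802/60 = 0.2996700
  hemisphere S, so the sign is −
  Longitude: split at 3 digits → 061° and 44.303′; 61 + 44.303/60 = 61.7383833
  W → negative
Point 3:
  φ: 0 + 0.453/60 = 0.0075500
  hemisphere S, so the sign is −
  λ: 22.409′ = 0.373483°; total 76.3734833
  W ⇒ negate
Point 4:
  φ: 69 + 4.52/60 = 69.0753333
  S → negative
  λ: 13 + 40.94/60 = 13.6823333
  E → positive
Point 5:
  Lat: split at 2 digits → 05° and 26.44′; 5 + 26.44/60 = 5.4406667
  N → positive
  λ: degrees = first 3 digits = 0, minutes = 26.293; 0 + 26.293/60 = 0.4382167
  E ⇒ keep positive
Point 6:
  Latitude: degrees = first 2 digits = 26, minutes = 30.954; 26 + 30.954/60 = 26.5159000
  S → negative
  Lon: split at 3 digits → 019° and 5.2118′; 19 + 5.2118/60 = 19.0868633
  E ⇒ keep positive

1. 13.958532, 167.304150
2. -0.299670, -61.738383
3. -0.007550, -76.373483
4. -69.075333, 13.682333
5. 5.440667, 0.438217
6. -26.515900, 19.086863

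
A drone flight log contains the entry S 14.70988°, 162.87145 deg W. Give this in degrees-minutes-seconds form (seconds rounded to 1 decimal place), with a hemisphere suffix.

φ: 0.709880° → 42.59280′; 0.59280 × 60 = 35.568″
Longitude: whole degrees 162; 52.28700′ → 52′ and 17.220″

14°42′35.6″ S, 162°52′17.2″ W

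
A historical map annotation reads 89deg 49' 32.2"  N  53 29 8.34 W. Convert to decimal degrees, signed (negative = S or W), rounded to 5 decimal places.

φ: 89 + 49/60 + 32.2/3600 = 89.825611
N → positive
Longitude: 53° + 29/60 + 8.34/3600 = 53 + 0.483333 + 0.002317 = 53.485650
W ⇒ negate

89.82561, -53.48565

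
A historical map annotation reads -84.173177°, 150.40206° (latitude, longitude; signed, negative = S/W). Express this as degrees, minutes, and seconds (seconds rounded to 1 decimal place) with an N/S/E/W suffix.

Latitude is negative → S; |value| = 84.173177
φ: 0.173177 × 60 = 10.39062′ → 10′, remainder × 60 = 23.437″
λ: 0.402060° → 24.12360′; 0.12360 × 60 = 7.416″

84°10′23.4″ S, 150°24′7.4″ E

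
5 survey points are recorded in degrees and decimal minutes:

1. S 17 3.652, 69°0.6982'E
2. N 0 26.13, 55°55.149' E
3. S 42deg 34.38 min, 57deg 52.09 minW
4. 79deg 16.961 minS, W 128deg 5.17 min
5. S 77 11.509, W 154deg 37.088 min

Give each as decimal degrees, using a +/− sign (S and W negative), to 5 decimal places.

1. -17.06087, 69.01164
2. 0.43550, 55.91915
3. -42.57300, -57.86817
4. -79.28268, -128.08617
5. -77.19182, -154.61813

Point 1:
  Latitude: 3.652′ = 0.060867°; total 17.060867
  S ⇒ negate
  λ: 0.6982′ = 0.011637°; total 69.011637
  E ⇒ keep positive
Point 2:
  Lat: 0 + 26.13/60 = 0.435500
  N ⇒ keep positive
  Longitude: 55.149′ = 0.919150°; total 55.919150
  E ⇒ keep positive
Point 3:
  Lat: 42 + 34.38/60 = 42.573000
  S ⇒ negate
  Longitude: 52.09′ = 0.868167°; total 57.868167
  W → negative
Point 4:
  φ: 79 + 16.961/60 = 79.282683
  S ⇒ negate
  Longitude: 128 + 5.17/60 = 128.086167
  hemisphere W, so the sign is −
Point 5:
  Lat: 11.509′ = 0.191817°; total 77.191817
  hemisphere S, so the sign is −
  Lon: 154 + 37.088/60 = 154.618133
  W → negative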